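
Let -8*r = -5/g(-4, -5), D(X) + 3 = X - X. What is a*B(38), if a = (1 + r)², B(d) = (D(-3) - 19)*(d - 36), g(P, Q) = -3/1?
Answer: -3971/144 ≈ -27.576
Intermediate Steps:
D(X) = -3 (D(X) = -3 + (X - X) = -3 + 0 = -3)
g(P, Q) = -3 (g(P, Q) = -3*1 = -3)
r = -5/24 (r = -(-5)/(8*(-3)) = -(-5)*(-1)/(8*3) = -⅛*5/3 = -5/24 ≈ -0.20833)
B(d) = 792 - 22*d (B(d) = (-3 - 19)*(d - 36) = -22*(-36 + d) = 792 - 22*d)
a = 361/576 (a = (1 - 5/24)² = (19/24)² = 361/576 ≈ 0.62674)
a*B(38) = 361*(792 - 22*38)/576 = 361*(792 - 836)/576 = (361/576)*(-44) = -3971/144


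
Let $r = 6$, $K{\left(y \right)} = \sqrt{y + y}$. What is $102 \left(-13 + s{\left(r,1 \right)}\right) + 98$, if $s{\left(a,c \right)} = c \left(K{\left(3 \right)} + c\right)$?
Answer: $-1126 + 102 \sqrt{6} \approx -876.15$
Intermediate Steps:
$K{\left(y \right)} = \sqrt{2} \sqrt{y}$ ($K{\left(y \right)} = \sqrt{2 y} = \sqrt{2} \sqrt{y}$)
$s{\left(a,c \right)} = c \left(c + \sqrt{6}\right)$ ($s{\left(a,c \right)} = c \left(\sqrt{2} \sqrt{3} + c\right) = c \left(\sqrt{6} + c\right) = c \left(c + \sqrt{6}\right)$)
$102 \left(-13 + s{\left(r,1 \right)}\right) + 98 = 102 \left(-13 + 1 \left(1 + \sqrt{6}\right)\right) + 98 = 102 \left(-13 + \left(1 + \sqrt{6}\right)\right) + 98 = 102 \left(-12 + \sqrt{6}\right) + 98 = \left(-1224 + 102 \sqrt{6}\right) + 98 = -1126 + 102 \sqrt{6}$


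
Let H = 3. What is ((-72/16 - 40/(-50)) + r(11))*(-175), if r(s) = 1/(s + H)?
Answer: 635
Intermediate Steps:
r(s) = 1/(3 + s) (r(s) = 1/(s + 3) = 1/(3 + s))
((-72/16 - 40/(-50)) + r(11))*(-175) = ((-72/16 - 40/(-50)) + 1/(3 + 11))*(-175) = ((-72*1/16 - 40*(-1/50)) + 1/14)*(-175) = ((-9/2 + ⅘) + 1/14)*(-175) = (-37/10 + 1/14)*(-175) = -127/35*(-175) = 635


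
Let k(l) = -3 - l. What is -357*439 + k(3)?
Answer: -156729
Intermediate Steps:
-357*439 + k(3) = -357*439 + (-3 - 1*3) = -156723 + (-3 - 3) = -156723 - 6 = -156729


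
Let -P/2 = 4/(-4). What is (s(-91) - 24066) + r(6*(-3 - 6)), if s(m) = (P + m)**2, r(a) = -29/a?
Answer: -871801/54 ≈ -16144.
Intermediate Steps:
P = 2 (P = -8/(-4) = -8*(-1)/4 = -2*(-1) = 2)
s(m) = (2 + m)**2
(s(-91) - 24066) + r(6*(-3 - 6)) = ((2 - 91)**2 - 24066) - 29*1/(6*(-3 - 6)) = ((-89)**2 - 24066) - 29/(6*(-9)) = (7921 - 24066) - 29/(-54) = -16145 - 29*(-1/54) = -16145 + 29/54 = -871801/54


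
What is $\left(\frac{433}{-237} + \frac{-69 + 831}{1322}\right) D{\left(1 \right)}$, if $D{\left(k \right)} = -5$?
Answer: $\frac{979580}{156657} \approx 6.253$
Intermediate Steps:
$\left(\frac{433}{-237} + \frac{-69 + 831}{1322}\right) D{\left(1 \right)} = \left(\frac{433}{-237} + \frac{-69 + 831}{1322}\right) \left(-5\right) = \left(433 \left(- \frac{1}{237}\right) + 762 \cdot \frac{1}{1322}\right) \left(-5\right) = \left(- \frac{433}{237} + \frac{381}{661}\right) \left(-5\right) = \left(- \frac{195916}{156657}\right) \left(-5\right) = \frac{979580}{156657}$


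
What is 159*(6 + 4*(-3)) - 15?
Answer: -969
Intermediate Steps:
159*(6 + 4*(-3)) - 15 = 159*(6 - 12) - 15 = 159*(-6) - 15 = -954 - 15 = -969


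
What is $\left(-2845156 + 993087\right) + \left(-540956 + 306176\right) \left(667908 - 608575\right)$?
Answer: $-13932053809$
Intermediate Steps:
$\left(-2845156 + 993087\right) + \left(-540956 + 306176\right) \left(667908 - 608575\right) = -1852069 - 13930201740 = -13932053809$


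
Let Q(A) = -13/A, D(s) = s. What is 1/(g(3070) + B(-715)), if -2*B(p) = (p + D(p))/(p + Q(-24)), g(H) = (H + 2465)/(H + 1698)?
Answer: 6288992/1006905 ≈ 6.2459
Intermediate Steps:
g(H) = (2465 + H)/(1698 + H)
B(p) = -p/(13/24 + p) (B(p) = -(p + p)/(2*(p - 13/(-24))) = -2*p/(2*(p - 13*(-1/24))) = -2*p/(2*(p + 13/24)) = -2*p/(2*(13/24 + p)) = -p/(13/24 + p))
1/(g(3070) + B(-715)) = 1/((2465 + 3070)/(1698 + 3070) - 24*(-715)/(13 + 24*(-715))) = 1/(5535/4768 - 24*(-715)/(13 - 17160)) = 1/((1/4768)*5535 - 24*(-715)/(-17147)) = 1/(5535/4768 - 24*(-715)*(-1/17147)) = 1/(5535/4768 - 1320/1319) = 1/(1006905/6288992) = 6288992/1006905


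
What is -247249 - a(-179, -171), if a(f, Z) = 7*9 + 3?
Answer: -247315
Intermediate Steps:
a(f, Z) = 66 (a(f, Z) = 63 + 3 = 66)
-247249 - a(-179, -171) = -247249 - 1*66 = -247249 - 66 = -247315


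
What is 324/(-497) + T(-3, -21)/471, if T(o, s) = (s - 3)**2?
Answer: 44556/78029 ≈ 0.57102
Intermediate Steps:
T(o, s) = (-3 + s)**2
324/(-497) + T(-3, -21)/471 = 324/(-497) + (-3 - 21)**2/471 = 324*(-1/497) + (-24)**2*(1/471) = -324/497 + 576*(1/471) = -324/497 + 192/157 = 44556/78029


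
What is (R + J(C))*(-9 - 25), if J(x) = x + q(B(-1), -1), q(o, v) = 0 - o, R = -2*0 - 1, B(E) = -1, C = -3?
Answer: 102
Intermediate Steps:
R = -1 (R = 0 - 1 = -1)
q(o, v) = -o
J(x) = 1 + x (J(x) = x - 1*(-1) = x + 1 = 1 + x)
(R + J(C))*(-9 - 25) = (-1 + (1 - 3))*(-9 - 25) = (-1 - 2)*(-34) = -3*(-34) = 102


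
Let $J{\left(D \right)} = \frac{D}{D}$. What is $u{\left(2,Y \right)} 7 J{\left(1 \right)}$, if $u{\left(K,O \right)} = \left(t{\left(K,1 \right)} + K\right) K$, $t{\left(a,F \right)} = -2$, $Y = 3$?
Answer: $0$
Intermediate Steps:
$u{\left(K,O \right)} = K \left(-2 + K\right)$ ($u{\left(K,O \right)} = \left(-2 + K\right) K = K \left(-2 + K\right)$)
$J{\left(D \right)} = 1$
$u{\left(2,Y \right)} 7 J{\left(1 \right)} = 2 \left(-2 + 2\right) 7 \cdot 1 = 2 \cdot 0 \cdot 7 \cdot 1 = 0 \cdot 7 \cdot 1 = 0 \cdot 1 = 0$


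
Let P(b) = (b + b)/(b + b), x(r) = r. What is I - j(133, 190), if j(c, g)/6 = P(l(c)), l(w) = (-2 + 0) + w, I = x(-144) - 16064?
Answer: -16214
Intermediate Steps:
I = -16208 (I = -144 - 16064 = -16208)
l(w) = -2 + w
P(b) = 1 (P(b) = (2*b)/((2*b)) = (2*b)*(1/(2*b)) = 1)
j(c, g) = 6 (j(c, g) = 6*1 = 6)
I - j(133, 190) = -16208 - 1*6 = -16208 - 6 = -16214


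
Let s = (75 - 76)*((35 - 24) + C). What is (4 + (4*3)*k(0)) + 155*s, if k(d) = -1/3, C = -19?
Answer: 1240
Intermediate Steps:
k(d) = -⅓ (k(d) = -1*⅓ = -⅓)
s = 8 (s = (75 - 76)*((35 - 24) - 19) = -(11 - 19) = -1*(-8) = 8)
(4 + (4*3)*k(0)) + 155*s = (4 + (4*3)*(-⅓)) + 155*8 = (4 + 12*(-⅓)) + 1240 = (4 - 4) + 1240 = 0 + 1240 = 1240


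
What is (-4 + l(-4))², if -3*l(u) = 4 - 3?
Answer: 169/9 ≈ 18.778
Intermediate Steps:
l(u) = -⅓ (l(u) = -(4 - 3)/3 = -⅓*1 = -⅓)
(-4 + l(-4))² = (-4 - ⅓)² = (-13/3)² = 169/9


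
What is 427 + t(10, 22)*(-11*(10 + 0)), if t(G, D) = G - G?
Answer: 427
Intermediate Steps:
t(G, D) = 0
427 + t(10, 22)*(-11*(10 + 0)) = 427 + 0*(-11*(10 + 0)) = 427 + 0*(-11*10) = 427 + 0*(-110) = 427 + 0 = 427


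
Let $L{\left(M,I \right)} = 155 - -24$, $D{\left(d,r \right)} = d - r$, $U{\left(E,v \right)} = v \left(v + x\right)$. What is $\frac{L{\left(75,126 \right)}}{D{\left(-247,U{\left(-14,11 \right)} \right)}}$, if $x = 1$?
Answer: $- \frac{179}{379} \approx -0.4723$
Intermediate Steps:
$U{\left(E,v \right)} = v \left(1 + v\right)$ ($U{\left(E,v \right)} = v \left(v + 1\right) = v \left(1 + v\right)$)
$L{\left(M,I \right)} = 179$ ($L{\left(M,I \right)} = 155 + 24 = 179$)
$\frac{L{\left(75,126 \right)}}{D{\left(-247,U{\left(-14,11 \right)} \right)}} = \frac{179}{-247 - 11 \left(1 + 11\right)} = \frac{179}{-247 - 11 \cdot 12} = \frac{179}{-247 - 132} = \frac{179}{-379} = 179 \left(- \frac{1}{379}\right) = - \frac{179}{379}$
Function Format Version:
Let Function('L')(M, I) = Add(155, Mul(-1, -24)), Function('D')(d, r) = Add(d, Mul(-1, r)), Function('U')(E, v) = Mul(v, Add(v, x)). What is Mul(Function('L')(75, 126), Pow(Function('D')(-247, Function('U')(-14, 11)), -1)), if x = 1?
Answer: Rational(-179, 379) ≈ -0.47230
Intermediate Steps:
Function('U')(E, v) = Mul(v, Add(1, v)) (Function('U')(E, v) = Mul(v, Add(v, 1)) = Mul(v, Add(1, v)))
Function('L')(M, I) = 179 (Function('L')(M, I) = Add(155, 24) = 179)
Mul(Function('L')(75, 126), Pow(Function('D')(-247, Function('U')(-14, 11)), -1)) = Mul(179, Pow(Add(-247, Mul(-1, Mul(11, Add(1, 11)))), -1)) = Mul(179, Pow(Add(-247, Mul(-1, Mul(11, 12))), -1)) = Mul(179, Pow(Add(-247, Mul(-1, 132)), -1)) = Mul(179, Pow(Add(-247, -132), -1)) = Mul(179, Pow(-379, -1)) = Mul(179, Rational(-1, 379)) = Rational(-179, 379)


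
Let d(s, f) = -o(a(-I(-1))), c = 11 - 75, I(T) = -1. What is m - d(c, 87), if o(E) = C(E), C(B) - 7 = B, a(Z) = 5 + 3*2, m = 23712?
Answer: 23730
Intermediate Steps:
a(Z) = 11 (a(Z) = 5 + 6 = 11)
c = -64
C(B) = 7 + B
o(E) = 7 + E
d(s, f) = -18 (d(s, f) = -(7 + 11) = -1*18 = -18)
m - d(c, 87) = 23712 - 1*(-18) = 23712 + 18 = 23730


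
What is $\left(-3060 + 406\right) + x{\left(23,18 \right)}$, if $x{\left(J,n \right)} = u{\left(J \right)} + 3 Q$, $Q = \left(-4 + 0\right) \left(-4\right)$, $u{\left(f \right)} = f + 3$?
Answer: $-2580$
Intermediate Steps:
$u{\left(f \right)} = 3 + f$
$Q = 16$ ($Q = \left(-4\right) \left(-4\right) = 16$)
$x{\left(J,n \right)} = 51 + J$ ($x{\left(J,n \right)} = \left(3 + J\right) + 3 \cdot 16 = \left(3 + J\right) + 48 = 51 + J$)
$\left(-3060 + 406\right) + x{\left(23,18 \right)} = \left(-3060 + 406\right) + \left(51 + 23\right) = -2654 + 74 = -2580$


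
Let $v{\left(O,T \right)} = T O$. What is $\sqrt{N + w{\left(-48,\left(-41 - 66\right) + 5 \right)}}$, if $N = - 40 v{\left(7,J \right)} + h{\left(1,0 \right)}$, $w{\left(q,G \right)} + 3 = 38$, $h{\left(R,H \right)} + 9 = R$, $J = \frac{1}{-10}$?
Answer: $\sqrt{55} \approx 7.4162$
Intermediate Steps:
$J = - \frac{1}{10} \approx -0.1$
$v{\left(O,T \right)} = O T$
$h{\left(R,H \right)} = -9 + R$
$w{\left(q,G \right)} = 35$ ($w{\left(q,G \right)} = -3 + 38 = 35$)
$N = 20$ ($N = - 40 \cdot 7 \left(- \frac{1}{10}\right) + \left(-9 + 1\right) = \left(-40\right) \left(- \frac{7}{10}\right) - 8 = 28 - 8 = 20$)
$\sqrt{N + w{\left(-48,\left(-41 - 66\right) + 5 \right)}} = \sqrt{20 + 35} = \sqrt{55}$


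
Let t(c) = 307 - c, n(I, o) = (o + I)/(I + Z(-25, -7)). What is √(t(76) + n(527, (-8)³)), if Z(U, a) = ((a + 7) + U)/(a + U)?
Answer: √65898158871/16889 ≈ 15.200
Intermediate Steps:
Z(U, a) = (7 + U + a)/(U + a) (Z(U, a) = ((7 + a) + U)/(U + a) = (7 + U + a)/(U + a))
n(I, o) = (I + o)/(25/32 + I) (n(I, o) = (o + I)/(I + (7 - 25 - 7)/(-25 - 7)) = (I + o)/(I - 25/(-32)) = (I + o)/(I - 1/32*(-25)) = (I + o)/(I + 25/32) = (I + o)/(25/32 + I))
√(t(76) + n(527, (-8)³)) = √((307 - 1*76) + 32*(527 + (-8)³)/(25 + 32*527)) = √((307 - 76) + 32*(527 - 512)/(25 + 16864)) = √(231 + 32*15/16889) = √(231 + 32*(1/16889)*15) = √(231 + 480/16889) = √(3901839/16889) = √65898158871/16889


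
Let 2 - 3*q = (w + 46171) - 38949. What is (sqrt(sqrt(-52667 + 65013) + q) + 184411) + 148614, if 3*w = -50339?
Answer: 333025 + sqrt(28679 + 9*sqrt(12346))/3 ≈ 3.3308e+5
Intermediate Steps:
w = -50339/3 (w = (1/3)*(-50339) = -50339/3 ≈ -16780.)
q = 28679/9 (q = 2/3 - ((-50339/3 + 46171) - 38949)/3 = 2/3 - (88174/3 - 38949)/3 = 2/3 - 1/3*(-28673/3) = 2/3 + 28673/9 = 28679/9 ≈ 3186.6)
(sqrt(sqrt(-52667 + 65013) + q) + 184411) + 148614 = (sqrt(sqrt(-52667 + 65013) + 28679/9) + 184411) + 148614 = (sqrt(sqrt(12346) + 28679/9) + 184411) + 148614 = (sqrt(28679/9 + sqrt(12346)) + 184411) + 148614 = (184411 + sqrt(28679/9 + sqrt(12346))) + 148614 = 333025 + sqrt(28679/9 + sqrt(12346))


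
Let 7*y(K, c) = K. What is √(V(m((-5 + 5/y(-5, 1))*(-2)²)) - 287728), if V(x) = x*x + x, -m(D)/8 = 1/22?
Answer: 2*I*√8703779/11 ≈ 536.4*I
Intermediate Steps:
y(K, c) = K/7
m(D) = -4/11 (m(D) = -8/22 = -8*1/22 = -4/11)
V(x) = x + x² (V(x) = x² + x = x + x²)
√(V(m((-5 + 5/y(-5, 1))*(-2)²)) - 287728) = √(-4*(1 - 4/11)/11 - 287728) = √(-4/11*7/11 - 287728) = √(-28/121 - 287728) = √(-34815116/121) = 2*I*√8703779/11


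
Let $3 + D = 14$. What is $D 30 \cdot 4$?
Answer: $1320$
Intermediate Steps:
$D = 11$ ($D = -3 + 14 = 11$)
$D 30 \cdot 4 = 11 \cdot 30 \cdot 4 = 330 \cdot 4 = 1320$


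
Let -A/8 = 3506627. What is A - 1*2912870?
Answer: -30965886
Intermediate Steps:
A = -28053016 (A = -8*3506627 = -28053016)
A - 1*2912870 = -28053016 - 1*2912870 = -28053016 - 2912870 = -30965886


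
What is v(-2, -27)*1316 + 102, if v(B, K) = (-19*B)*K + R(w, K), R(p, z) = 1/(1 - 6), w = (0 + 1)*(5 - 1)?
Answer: -6751886/5 ≈ -1.3504e+6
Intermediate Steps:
w = 4 (w = 1*4 = 4)
R(p, z) = -⅕ (R(p, z) = 1/(-5) = -⅕)
v(B, K) = -⅕ - 19*B*K (v(B, K) = (-19*B)*K - ⅕ = -19*B*K - ⅕ = -⅕ - 19*B*K)
v(-2, -27)*1316 + 102 = (-⅕ - 19*(-2)*(-27))*1316 + 102 = (-⅕ - 1026)*1316 + 102 = -5131/5*1316 + 102 = -6752396/5 + 102 = -6751886/5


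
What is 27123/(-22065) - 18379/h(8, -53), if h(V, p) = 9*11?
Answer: -136072604/728145 ≈ -186.88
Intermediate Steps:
h(V, p) = 99
27123/(-22065) - 18379/h(8, -53) = 27123/(-22065) - 18379/99 = 27123*(-1/22065) - 18379*1/99 = -9041/7355 - 18379/99 = -136072604/728145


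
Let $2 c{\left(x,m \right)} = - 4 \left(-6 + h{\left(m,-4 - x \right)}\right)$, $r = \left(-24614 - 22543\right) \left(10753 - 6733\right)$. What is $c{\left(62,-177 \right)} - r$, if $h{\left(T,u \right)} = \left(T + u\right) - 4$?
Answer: $189571646$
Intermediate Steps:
$h{\left(T,u \right)} = -4 + T + u$
$r = -189571140$ ($r = \left(-47157\right) 4020 = -189571140$)
$c{\left(x,m \right)} = 28 - 2 m + 2 x$ ($c{\left(x,m \right)} = \frac{\left(-4\right) \left(-6 - \left(8 + x - m\right)\right)}{2} = \frac{\left(-4\right) \left(-14 + m - x\right)}{2} = \frac{56 - 4 m + 4 x}{2} = 28 - 2 m + 2 x$)
$c{\left(62,-177 \right)} - r = \left(28 - -354 + 2 \cdot 62\right) - -189571140 = \left(28 + 354 + 124\right) + 189571140 = 506 + 189571140 = 189571646$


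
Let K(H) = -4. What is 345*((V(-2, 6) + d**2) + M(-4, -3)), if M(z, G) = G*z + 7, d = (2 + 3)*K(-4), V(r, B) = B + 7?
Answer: 149040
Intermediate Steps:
V(r, B) = 7 + B
d = -20 (d = (2 + 3)*(-4) = 5*(-4) = -20)
M(z, G) = 7 + G*z
345*((V(-2, 6) + d**2) + M(-4, -3)) = 345*(((7 + 6) + (-20)**2) + (7 - 3*(-4))) = 345*((13 + 400) + (7 + 12)) = 345*(413 + 19) = 345*432 = 149040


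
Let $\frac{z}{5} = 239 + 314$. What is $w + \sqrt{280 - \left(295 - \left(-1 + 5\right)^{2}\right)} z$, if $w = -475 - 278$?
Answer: $2012$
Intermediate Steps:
$w = -753$ ($w = -475 - 278 = -753$)
$z = 2765$ ($z = 5 \left(239 + 314\right) = 5 \cdot 553 = 2765$)
$w + \sqrt{280 - \left(295 - \left(-1 + 5\right)^{2}\right)} z = -753 + \sqrt{280 - \left(295 - \left(-1 + 5\right)^{2}\right)} 2765 = -753 + \sqrt{280 - \left(295 - 4^{2}\right)} 2765 = -753 + \sqrt{280 + \left(-295 + 16\right)} 2765 = -753 + \sqrt{280 - 279} \cdot 2765 = -753 + \sqrt{1} \cdot 2765 = -753 + 1 \cdot 2765 = -753 + 2765 = 2012$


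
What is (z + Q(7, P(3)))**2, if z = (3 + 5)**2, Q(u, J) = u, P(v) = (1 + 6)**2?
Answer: 5041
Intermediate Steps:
P(v) = 49 (P(v) = 7**2 = 49)
z = 64 (z = 8**2 = 64)
(z + Q(7, P(3)))**2 = (64 + 7)**2 = 71**2 = 5041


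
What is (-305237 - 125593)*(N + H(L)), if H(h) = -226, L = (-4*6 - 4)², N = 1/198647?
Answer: 19341777233430/198647 ≈ 9.7368e+7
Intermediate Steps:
N = 1/198647 ≈ 5.0341e-6
L = 784 (L = (-24 - 4)² = (-28)² = 784)
(-305237 - 125593)*(N + H(L)) = (-305237 - 125593)*(1/198647 - 226) = -430830*(-44894221/198647) = 19341777233430/198647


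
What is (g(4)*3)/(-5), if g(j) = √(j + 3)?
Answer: -3*√7/5 ≈ -1.5875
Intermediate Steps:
g(j) = √(3 + j)
(g(4)*3)/(-5) = (√(3 + 4)*3)/(-5) = (√7*3)*(-⅕) = (3*√7)*(-⅕) = -3*√7/5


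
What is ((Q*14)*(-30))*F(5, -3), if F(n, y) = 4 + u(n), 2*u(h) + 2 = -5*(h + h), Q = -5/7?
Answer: -6600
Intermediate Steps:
Q = -5/7 (Q = -5*⅐ = -5/7 ≈ -0.71429)
u(h) = -1 - 5*h (u(h) = -1 + (-5*(h + h))/2 = -1 + (-10*h)/2 = -1 - 5*h)
F(n, y) = 3 - 5*n (F(n, y) = 4 + (-1 - 5*n) = 3 - 5*n)
((Q*14)*(-30))*F(5, -3) = (-5/7*14*(-30))*(3 - 5*5) = (-10*(-30))*(3 - 25) = 300*(-22) = -6600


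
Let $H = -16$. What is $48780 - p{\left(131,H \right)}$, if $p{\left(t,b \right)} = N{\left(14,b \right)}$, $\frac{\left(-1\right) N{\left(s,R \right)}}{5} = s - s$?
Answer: $48780$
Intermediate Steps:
$N{\left(s,R \right)} = 0$ ($N{\left(s,R \right)} = - 5 \left(s - s\right) = \left(-5\right) 0 = 0$)
$p{\left(t,b \right)} = 0$
$48780 - p{\left(131,H \right)} = 48780 - 0 = 48780 + 0 = 48780$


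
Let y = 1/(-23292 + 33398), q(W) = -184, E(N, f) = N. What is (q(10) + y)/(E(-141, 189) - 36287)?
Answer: 1859503/368141368 ≈ 0.0050511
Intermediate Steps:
y = 1/10106 ≈ 9.8951e-5
(q(10) + y)/(E(-141, 189) - 36287) = (-184 + 1/10106)/(-141 - 36287) = -1859503/10106/(-36428) = -1859503/10106*(-1/36428) = 1859503/368141368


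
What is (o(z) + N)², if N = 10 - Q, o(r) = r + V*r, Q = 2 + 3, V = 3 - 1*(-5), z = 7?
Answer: 4624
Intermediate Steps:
V = 8 (V = 3 + 5 = 8)
Q = 5
o(r) = 9*r (o(r) = r + 8*r = 9*r)
N = 5 (N = 10 - 1*5 = 10 - 5 = 5)
(o(z) + N)² = (9*7 + 5)² = (63 + 5)² = 68² = 4624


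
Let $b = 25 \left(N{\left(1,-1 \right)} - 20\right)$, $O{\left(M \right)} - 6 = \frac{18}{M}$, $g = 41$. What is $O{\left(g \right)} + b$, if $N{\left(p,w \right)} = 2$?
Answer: $- \frac{18186}{41} \approx -443.56$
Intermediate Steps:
$O{\left(M \right)} = 6 + \frac{18}{M}$
$b = -450$ ($b = 25 \left(2 - 20\right) = 25 \left(-18\right) = -450$)
$O{\left(g \right)} + b = \left(6 + \frac{18}{41}\right) - 450 = \frac{264}{41} - 450 = - \frac{18186}{41}$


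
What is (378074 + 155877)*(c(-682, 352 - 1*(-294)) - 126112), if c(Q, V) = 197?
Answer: -67232440165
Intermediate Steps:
(378074 + 155877)*(c(-682, 352 - 1*(-294)) - 126112) = (378074 + 155877)*(197 - 126112) = 533951*(-125915) = -67232440165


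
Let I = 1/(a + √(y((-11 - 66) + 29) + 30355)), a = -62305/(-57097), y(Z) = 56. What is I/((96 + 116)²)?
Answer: -3557428585/4455659533221853856 + 9780202227*√3379/4455659533221853856 ≈ 1.2680e-7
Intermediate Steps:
a = 62305/57097 (a = -62305*(-1/57097) = 62305/57097 ≈ 1.0912)
I = 1/(62305/57097 + 3*√3379) (I = 1/(62305/57097 + √(56 + 30355)) = 1/(62305/57097 + √30411) = 1/(62305/57097 + 3*√3379) ≈ 0.0056987)
I/((96 + 116)²) = (-3557428585/99138028062074 + 9780202227*√3379/99138028062074)/((96 + 116)²) = (-3557428585/99138028062074 + 9780202227*√3379/99138028062074)/(212²) = (-3557428585/99138028062074 + 9780202227*√3379/99138028062074)/44944 = (-3557428585/99138028062074 + 9780202227*√3379/99138028062074)*(1/44944) = -3557428585/4455659533221853856 + 9780202227*√3379/4455659533221853856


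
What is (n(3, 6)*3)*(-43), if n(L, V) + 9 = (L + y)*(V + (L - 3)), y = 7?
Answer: -6579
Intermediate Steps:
n(L, V) = -9 + (7 + L)*(-3 + L + V) (n(L, V) = -9 + (L + 7)*(V + (L - 3)) = -9 + (7 + L)*(V + (-3 + L)) = -9 + (7 + L)*(-3 + L + V))
(n(3, 6)*3)*(-43) = ((-30 + 3² + 4*3 + 7*6 + 3*6)*3)*(-43) = ((-30 + 9 + 12 + 42 + 18)*3)*(-43) = (51*3)*(-43) = 153*(-43) = -6579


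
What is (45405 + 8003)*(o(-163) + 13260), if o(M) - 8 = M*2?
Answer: 691206336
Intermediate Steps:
o(M) = 8 + 2*M (o(M) = 8 + M*2 = 8 + 2*M)
(45405 + 8003)*(o(-163) + 13260) = (45405 + 8003)*((8 + 2*(-163)) + 13260) = 53408*((8 - 326) + 13260) = 53408*(-318 + 13260) = 53408*12942 = 691206336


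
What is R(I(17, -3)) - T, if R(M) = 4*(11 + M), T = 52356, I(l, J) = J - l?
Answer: -52392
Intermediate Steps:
R(M) = 44 + 4*M
R(I(17, -3)) - T = (44 + 4*(-3 - 1*17)) - 1*52356 = (44 + 4*(-3 - 17)) - 52356 = (44 + 4*(-20)) - 52356 = (44 - 80) - 52356 = -36 - 52356 = -52392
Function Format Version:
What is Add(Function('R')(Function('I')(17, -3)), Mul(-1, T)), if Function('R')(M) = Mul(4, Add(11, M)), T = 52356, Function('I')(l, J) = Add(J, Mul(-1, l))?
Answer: -52392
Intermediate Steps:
Function('R')(M) = Add(44, Mul(4, M))
Add(Function('R')(Function('I')(17, -3)), Mul(-1, T)) = Add(Add(44, Mul(4, Add(-3, Mul(-1, 17)))), Mul(-1, 52356)) = Add(Add(44, Mul(4, Add(-3, -17))), -52356) = Add(Add(44, Mul(4, -20)), -52356) = Add(Add(44, -80), -52356) = Add(-36, -52356) = -52392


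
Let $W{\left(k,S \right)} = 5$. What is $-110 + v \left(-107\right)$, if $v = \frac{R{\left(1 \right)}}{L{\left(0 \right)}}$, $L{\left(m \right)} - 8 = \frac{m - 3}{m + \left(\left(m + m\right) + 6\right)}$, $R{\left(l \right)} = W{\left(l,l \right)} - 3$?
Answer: $- \frac{2078}{15} \approx -138.53$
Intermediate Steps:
$R{\left(l \right)} = 2$ ($R{\left(l \right)} = 5 - 3 = 2$)
$L{\left(m \right)} = 8 + \frac{-3 + m}{6 + 3 m}$ ($L{\left(m \right)} = 8 + \frac{m - 3}{m + \left(\left(m + m\right) + 6\right)} = 8 + \frac{-3 + m}{m + \left(2 m + 6\right)} = 8 + \frac{-3 + m}{m + \left(6 + 2 m\right)} = 8 + \frac{-3 + m}{6 + 3 m}$)
$v = \frac{4}{15}$ ($v = \frac{2}{\frac{5}{3} \frac{1}{2 + 0} \left(9 + 5 \cdot 0\right)} = \frac{2}{\frac{5}{3} \cdot \frac{1}{2} \left(9 + 0\right)} = \frac{2}{\frac{5}{3} \cdot \frac{1}{2} \cdot 9} = \frac{2}{\frac{15}{2}} = 2 \cdot \frac{2}{15} = \frac{4}{15} \approx 0.26667$)
$-110 + v \left(-107\right) = -110 + \frac{4}{15} \left(-107\right) = -110 - \frac{428}{15} = - \frac{2078}{15}$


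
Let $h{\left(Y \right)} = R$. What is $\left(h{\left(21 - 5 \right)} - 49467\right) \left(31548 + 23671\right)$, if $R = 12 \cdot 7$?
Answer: $-2726879877$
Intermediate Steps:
$R = 84$
$h{\left(Y \right)} = 84$
$\left(h{\left(21 - 5 \right)} - 49467\right) \left(31548 + 23671\right) = \left(84 - 49467\right) \left(31548 + 23671\right) = \left(-49383\right) 55219 = -2726879877$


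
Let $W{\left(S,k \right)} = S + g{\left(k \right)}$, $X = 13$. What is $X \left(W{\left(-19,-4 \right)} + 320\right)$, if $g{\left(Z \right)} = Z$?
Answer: $3861$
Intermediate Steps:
$W{\left(S,k \right)} = S + k$
$X \left(W{\left(-19,-4 \right)} + 320\right) = 13 \left(\left(-19 - 4\right) + 320\right) = 13 \left(-23 + 320\right) = 13 \cdot 297 = 3861$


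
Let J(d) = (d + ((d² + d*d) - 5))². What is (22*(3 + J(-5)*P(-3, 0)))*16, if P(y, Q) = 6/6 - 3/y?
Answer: 1127456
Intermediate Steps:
P(y, Q) = 1 - 3/y (P(y, Q) = 6*(⅙) - 3/y = 1 - 3/y)
J(d) = (-5 + d + 2*d²)² (J(d) = (d + ((d² + d²) - 5))² = (d + (2*d² - 5))² = (d + (-5 + 2*d²))² = (-5 + d + 2*d²)²)
(22*(3 + J(-5)*P(-3, 0)))*16 = (22*(3 + (-5 - 5 + 2*(-5)²)²*((-3 - 3)/(-3))))*16 = (22*(3 + (-5 - 5 + 2*25)²*(-⅓*(-6))))*16 = (22*(3 + (-5 - 5 + 50)²*2))*16 = (22*(3 + 40²*2))*16 = (22*(3 + 1600*2))*16 = (22*(3 + 3200))*16 = (22*3203)*16 = 70466*16 = 1127456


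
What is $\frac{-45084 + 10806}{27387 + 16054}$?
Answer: $- \frac{34278}{43441} \approx -0.78907$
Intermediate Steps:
$\frac{-45084 + 10806}{27387 + 16054} = - \frac{34278}{43441}$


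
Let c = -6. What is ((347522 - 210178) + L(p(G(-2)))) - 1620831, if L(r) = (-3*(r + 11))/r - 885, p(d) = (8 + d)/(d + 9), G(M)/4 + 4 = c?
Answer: -47501023/32 ≈ -1.4844e+6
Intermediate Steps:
G(M) = -40 (G(M) = -16 + 4*(-6) = -16 - 24 = -40)
p(d) = (8 + d)/(9 + d)
L(r) = -885 + (-33 - 3*r)/r (L(r) = (-3*(11 + r))/r - 885 = (-33 - 3*r)/r - 885 = -885 + (-33 - 3*r)/r)
((347522 - 210178) + L(p(G(-2)))) - 1620831 = ((347522 - 210178) + (-888 - 33*(9 - 40)/(8 - 40))) - 1620831 = (137344 + (-888 - 33/(-32/(-31)))) - 1620831 = (137344 + (-888 - 33/((-1/31*(-32))))) - 1620831 = (137344 + (-888 - 33/32/31)) - 1620831 = (137344 + (-888 - 33*31/32)) - 1620831 = (137344 + (-888 - 1023/32)) - 1620831 = (137344 - 29439/32) - 1620831 = 4365569/32 - 1620831 = -47501023/32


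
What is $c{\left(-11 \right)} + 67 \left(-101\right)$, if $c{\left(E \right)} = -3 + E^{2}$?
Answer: $-6649$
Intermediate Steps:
$c{\left(-11 \right)} + 67 \left(-101\right) = \left(-3 + \left(-11\right)^{2}\right) + 67 \left(-101\right) = \left(-3 + 121\right) - 6767 = 118 - 6767 = -6649$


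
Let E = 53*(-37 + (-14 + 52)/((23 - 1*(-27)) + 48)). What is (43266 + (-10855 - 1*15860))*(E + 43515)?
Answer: 33716919303/49 ≈ 6.8810e+8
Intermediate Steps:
E = -95082/49 (E = 53*(-37 + 38/((23 + 27) + 48)) = 53*(-37 + 38/(50 + 48)) = 53*(-37 + 38/98) = 53*(-37 + 38*(1/98)) = 53*(-37 + 19/49) = 53*(-1794/49) = -95082/49 ≈ -1940.4)
(43266 + (-10855 - 1*15860))*(E + 43515) = (43266 + (-10855 - 1*15860))*(-95082/49 + 43515) = (43266 + (-10855 - 15860))*(2037153/49) = (43266 - 26715)*(2037153/49) = 16551*(2037153/49) = 33716919303/49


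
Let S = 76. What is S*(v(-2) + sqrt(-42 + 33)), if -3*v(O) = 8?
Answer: -608/3 + 228*I ≈ -202.67 + 228.0*I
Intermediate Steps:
v(O) = -8/3 (v(O) = -1/3*8 = -8/3)
S*(v(-2) + sqrt(-42 + 33)) = 76*(-8/3 + sqrt(-42 + 33)) = 76*(-8/3 + sqrt(-9)) = 76*(-8/3 + 3*I) = -608/3 + 228*I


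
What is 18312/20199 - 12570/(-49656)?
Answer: 64622339/55722308 ≈ 1.1597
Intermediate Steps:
18312/20199 - 12570/(-49656) = 18312*(1/20199) - 12570*(-1/49656) = 6104/6733 + 2095/8276 = 64622339/55722308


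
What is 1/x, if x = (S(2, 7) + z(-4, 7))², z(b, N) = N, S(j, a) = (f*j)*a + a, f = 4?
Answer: 1/4900 ≈ 0.00020408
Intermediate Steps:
S(j, a) = a + 4*a*j (S(j, a) = (4*j)*a + a = 4*a*j + a = a + 4*a*j)
x = 4900 (x = (7*(1 + 4*2) + 7)² = (7*(1 + 8) + 7)² = (7*9 + 7)² = (63 + 7)² = 70² = 4900)
1/x = 1/4900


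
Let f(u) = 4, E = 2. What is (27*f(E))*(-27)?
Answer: -2916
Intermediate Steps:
(27*f(E))*(-27) = (27*4)*(-27) = 108*(-27) = -2916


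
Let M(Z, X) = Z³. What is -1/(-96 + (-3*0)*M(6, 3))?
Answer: 1/96 ≈ 0.010417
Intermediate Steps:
-1/(-96 + (-3*0)*M(6, 3)) = -1/(-96 - 3*0*6³) = -1/(-96 + 0*216) = -1/(-96 + 0) = -1/(-96) = -1*(-1/96) = 1/96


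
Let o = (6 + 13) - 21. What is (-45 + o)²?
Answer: 2209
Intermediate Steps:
o = -2 (o = 19 - 21 = -2)
(-45 + o)² = (-45 - 2)² = (-47)² = 2209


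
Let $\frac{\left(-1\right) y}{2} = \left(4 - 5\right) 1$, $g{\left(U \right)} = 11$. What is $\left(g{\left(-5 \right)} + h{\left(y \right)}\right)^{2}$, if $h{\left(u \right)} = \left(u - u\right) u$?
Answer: $121$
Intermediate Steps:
$y = 2$ ($y = - 2 \left(4 - 5\right) 1 = - 2 \left(\left(-1\right) 1\right) = \left(-2\right) \left(-1\right) = 2$)
$h{\left(u \right)} = 0$ ($h{\left(u \right)} = 0 u = 0$)
$\left(g{\left(-5 \right)} + h{\left(y \right)}\right)^{2} = \left(11 + 0\right)^{2} = 11^{2} = 121$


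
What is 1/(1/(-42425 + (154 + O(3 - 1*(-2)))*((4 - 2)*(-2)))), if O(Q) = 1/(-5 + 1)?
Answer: -43040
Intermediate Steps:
O(Q) = -¼ (O(Q) = 1/(-4) = -¼)
1/(1/(-42425 + (154 + O(3 - 1*(-2)))*((4 - 2)*(-2)))) = 1/(1/(-42425 + (154 - ¼)*((4 - 2)*(-2)))) = 1/(1/(-42425 + 615*(2*(-2))/4)) = 1/(1/(-42425 + (615/4)*(-4))) = 1/(1/(-42425 - 615)) = 1/(1/(-43040)) = 1/(-1/43040) = -43040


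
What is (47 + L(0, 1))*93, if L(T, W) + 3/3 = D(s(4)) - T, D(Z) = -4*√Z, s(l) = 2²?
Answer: 3534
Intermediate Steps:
s(l) = 4
L(T, W) = -9 - T (L(T, W) = -1 + (-4*√4 - T) = -1 + (-4*2 - T) = -1 + (-8 - T) = -9 - T)
(47 + L(0, 1))*93 = (47 + (-9 - 1*0))*93 = (47 + (-9 + 0))*93 = (47 - 9)*93 = 38*93 = 3534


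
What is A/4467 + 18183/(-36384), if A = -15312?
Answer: -70926141/18058592 ≈ -3.9276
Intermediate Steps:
A/4467 + 18183/(-36384) = -15312/4467 + 18183/(-36384) = -15312*1/4467 + 18183*(-1/36384) = -5104/1489 - 6061/12128 = -70926141/18058592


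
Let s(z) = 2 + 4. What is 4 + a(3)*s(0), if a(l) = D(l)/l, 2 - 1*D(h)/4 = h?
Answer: -4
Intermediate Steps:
s(z) = 6
D(h) = 8 - 4*h
a(l) = (8 - 4*l)/l
4 + a(3)*s(0) = 4 + (-4 + 8/3)*6 = 4 - 4/3*6 = 4 - 8 = -4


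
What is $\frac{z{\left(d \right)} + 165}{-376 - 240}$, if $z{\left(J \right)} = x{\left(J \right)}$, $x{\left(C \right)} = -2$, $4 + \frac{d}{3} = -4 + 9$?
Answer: $- \frac{163}{616} \approx -0.26461$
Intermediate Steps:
$d = 3$ ($d = -12 + 3 \left(-4 + 9\right) = -12 + 3 \cdot 5 = -12 + 15 = 3$)
$z{\left(J \right)} = -2$
$\frac{z{\left(d \right)} + 165}{-376 - 240} = \frac{-2 + 165}{-376 - 240} = \frac{163}{-616} = 163 \left(- \frac{1}{616}\right) = - \frac{163}{616}$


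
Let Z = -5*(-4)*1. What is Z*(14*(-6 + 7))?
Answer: 280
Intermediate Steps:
Z = 20 (Z = 20*1 = 20)
Z*(14*(-6 + 7)) = 20*(14*(-6 + 7)) = 20*(14*1) = 20*14 = 280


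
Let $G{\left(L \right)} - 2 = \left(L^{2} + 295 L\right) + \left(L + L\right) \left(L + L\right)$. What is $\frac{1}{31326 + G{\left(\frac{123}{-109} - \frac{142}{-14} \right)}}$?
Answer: $\frac{582169}{20022859482} \approx 2.9075 \cdot 10^{-5}$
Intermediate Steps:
$G{\left(L \right)} = 2 + 5 L^{2} + 295 L$ ($G{\left(L \right)} = 2 + \left(\left(L^{2} + 295 L\right) + \left(L + L\right) \left(L + L\right)\right) = 2 + \left(\left(L^{2} + 295 L\right) + 2 L 2 L\right) = 2 + \left(\left(L^{2} + 295 L\right) + 4 L^{2}\right) = 2 + \left(5 L^{2} + 295 L\right) = 2 + 5 L^{2} + 295 L$)
$\frac{1}{31326 + G{\left(\frac{123}{-109} - \frac{142}{-14} \right)}} = \frac{1}{31326 + \left(2 + 5 \left(\frac{123}{-109} - \frac{142}{-14}\right)^{2} + 295 \left(\frac{123}{-109} - \frac{142}{-14}\right)\right)} = \frac{1}{31326 + \left(2 + 5 \left(123 \left(- \frac{1}{109}\right) - - \frac{71}{7}\right)^{2} + 295 \left(123 \left(- \frac{1}{109}\right) - - \frac{71}{7}\right)\right)} = \frac{1}{31326 + \left(2 + 5 \left(- \frac{123}{109} + \frac{71}{7}\right)^{2} + 295 \left(- \frac{123}{109} + \frac{71}{7}\right)\right)} = \frac{1}{31326 + \left(2 + 5 \left(\frac{6878}{763}\right)^{2} + 295 \cdot \frac{6878}{763}\right)} = \frac{1}{31326 + \left(2 + 5 \cdot \frac{47306884}{582169} + \frac{2029010}{763}\right)} = \frac{1}{31326 + \left(2 + \frac{236534420}{582169} + \frac{2029010}{763}\right)} = \frac{1}{31326 + \frac{1785833388}{582169}} = \frac{1}{\frac{20022859482}{582169}} = \frac{582169}{20022859482}$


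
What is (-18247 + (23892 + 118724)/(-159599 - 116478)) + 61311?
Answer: 11888837312/276077 ≈ 43064.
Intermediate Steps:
(-18247 + (23892 + 118724)/(-159599 - 116478)) + 61311 = (-18247 + 142616/(-276077)) + 61311 = (-18247 + 142616*(-1/276077)) + 61311 = (-18247 - 142616/276077) + 61311 = -5037719635/276077 + 61311 = 11888837312/276077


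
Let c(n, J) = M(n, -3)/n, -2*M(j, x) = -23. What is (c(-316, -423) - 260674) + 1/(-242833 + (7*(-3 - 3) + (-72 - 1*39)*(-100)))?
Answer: -38184002064657/146481800 ≈ -2.6067e+5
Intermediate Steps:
M(j, x) = 23/2 (M(j, x) = -½*(-23) = 23/2)
c(n, J) = 23/(2*n)
(c(-316, -423) - 260674) + 1/(-242833 + (7*(-3 - 3) + (-72 - 1*39)*(-100))) = ((23/2)/(-316) - 260674) + 1/(-242833 + (7*(-3 - 3) + (-72 - 1*39)*(-100))) = ((23/2)*(-1/316) - 260674) + 1/(-242833 + (7*(-6) + (-72 - 39)*(-100))) = (-23/632 - 260674) + 1/(-242833 + (-42 - 111*(-100))) = -164745991/632 + 1/(-242833 + (-42 + 11100)) = -164745991/632 + 1/(-242833 + 11058) = -164745991/632 + 1/(-231775) = -164745991/632 - 1/231775 = -38184002064657/146481800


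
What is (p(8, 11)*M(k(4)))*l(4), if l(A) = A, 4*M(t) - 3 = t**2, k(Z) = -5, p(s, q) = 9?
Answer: 252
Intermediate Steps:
M(t) = 3/4 + t**2/4
(p(8, 11)*M(k(4)))*l(4) = (9*(3/4 + (1/4)*(-5)**2))*4 = (9*(3/4 + (1/4)*25))*4 = (9*(3/4 + 25/4))*4 = (9*7)*4 = 63*4 = 252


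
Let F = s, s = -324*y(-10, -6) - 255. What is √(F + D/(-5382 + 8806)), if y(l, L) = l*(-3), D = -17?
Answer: I*√7309045238/856 ≈ 99.875*I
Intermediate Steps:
y(l, L) = -3*l
s = -9975 (s = -(-972)*(-10) - 255 = -324*30 - 255 = -9720 - 255 = -9975)
F = -9975
√(F + D/(-5382 + 8806)) = √(-9975 - 17/(-5382 + 8806)) = √(-9975 - 17/3424) = √(-34154417/3424) = I*√7309045238/856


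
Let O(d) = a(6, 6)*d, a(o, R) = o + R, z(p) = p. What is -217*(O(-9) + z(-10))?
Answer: 25606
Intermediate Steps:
a(o, R) = R + o
O(d) = 12*d (O(d) = (6 + 6)*d = 12*d)
-217*(O(-9) + z(-10)) = -217*(12*(-9) - 10) = -217*(-108 - 10) = -217*(-118) = 25606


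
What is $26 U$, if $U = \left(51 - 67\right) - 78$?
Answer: $-2444$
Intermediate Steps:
$U = -94$ ($U = -16 - 78 = -94$)
$26 U = 26 \left(-94\right) = -2444$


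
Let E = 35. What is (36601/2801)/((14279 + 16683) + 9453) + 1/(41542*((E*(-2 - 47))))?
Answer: 521501568023/1613010570307990 ≈ 0.00032331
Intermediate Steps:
(36601/2801)/((14279 + 16683) + 9453) + 1/(41542*((E*(-2 - 47)))) = (36601/2801)/((14279 + 16683) + 9453) + 1/(41542*((35*(-2 - 47)))) = (36601*(1/2801))/(30962 + 9453) + 1/(41542*((35*(-49)))) = (36601/2801)/40415 + (1/41542)/(-1715) = (36601/2801)*(1/40415) + (1/41542)*(-1/1715) = 36601/113202415 - 1/71244530 = 521501568023/1613010570307990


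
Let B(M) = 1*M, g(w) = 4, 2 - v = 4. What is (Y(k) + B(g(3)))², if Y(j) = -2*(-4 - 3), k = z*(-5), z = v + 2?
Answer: 324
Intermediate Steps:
v = -2 (v = 2 - 1*4 = 2 - 4 = -2)
B(M) = M
z = 0 (z = -2 + 2 = 0)
k = 0 (k = 0*(-5) = 0)
Y(j) = 14 (Y(j) = -2*(-7) = 14)
(Y(k) + B(g(3)))² = (14 + 4)² = 18² = 324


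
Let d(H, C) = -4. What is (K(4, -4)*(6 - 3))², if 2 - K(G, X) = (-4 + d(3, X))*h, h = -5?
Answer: 12996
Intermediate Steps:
K(G, X) = -38 (K(G, X) = 2 - (-4 - 4)*(-5) = 2 - (-8)*(-5) = 2 - 1*40 = 2 - 40 = -38)
(K(4, -4)*(6 - 3))² = (-38*(6 - 3))² = (-38*3)² = (-114)² = 12996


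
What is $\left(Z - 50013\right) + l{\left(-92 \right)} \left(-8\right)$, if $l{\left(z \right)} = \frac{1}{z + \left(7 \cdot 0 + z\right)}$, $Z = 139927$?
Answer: $\frac{2068023}{23} \approx 89914.0$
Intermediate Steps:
$l{\left(z \right)} = \frac{1}{2 z}$ ($l{\left(z \right)} = \frac{1}{z + \left(0 + z\right)} = \frac{1}{z + z} = \frac{1}{2 z}$)
$\left(Z - 50013\right) + l{\left(-92 \right)} \left(-8\right) = \left(139927 - 50013\right) + \frac{1}{2 \left(-92\right)} \left(-8\right) = \left(139927 - 50013\right) + \frac{1}{2} \left(- \frac{1}{92}\right) \left(-8\right) = 89914 - - \frac{1}{23} = 89914 + \frac{1}{23} = \frac{2068023}{23}$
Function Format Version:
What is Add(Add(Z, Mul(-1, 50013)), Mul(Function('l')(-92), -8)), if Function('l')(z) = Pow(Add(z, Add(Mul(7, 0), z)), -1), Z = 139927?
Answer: Rational(2068023, 23) ≈ 89914.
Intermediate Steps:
Function('l')(z) = Mul(Rational(1, 2), Pow(z, -1)) (Function('l')(z) = Pow(Add(z, Add(0, z)), -1) = Pow(Add(z, z), -1) = Pow(Mul(2, z), -1) = Mul(Rational(1, 2), Pow(z, -1)))
Add(Add(Z, Mul(-1, 50013)), Mul(Function('l')(-92), -8)) = Add(Add(139927, Mul(-1, 50013)), Mul(Mul(Rational(1, 2), Pow(-92, -1)), -8)) = Add(Add(139927, -50013), Mul(Mul(Rational(1, 2), Rational(-1, 92)), -8)) = Add(89914, Mul(Rational(-1, 184), -8)) = Add(89914, Rational(1, 23)) = Rational(2068023, 23)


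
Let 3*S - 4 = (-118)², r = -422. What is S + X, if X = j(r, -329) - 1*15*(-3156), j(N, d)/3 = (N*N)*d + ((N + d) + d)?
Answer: -527160496/3 ≈ -1.7572e+8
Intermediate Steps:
j(N, d) = 3*N + 6*d + 3*d*N² (j(N, d) = 3*((N*N)*d + ((N + d) + d)) = 3*(N²*d + (N + 2*d)) = 3*(d*N² + (N + 2*d)) = 3*(N + 2*d + d*N²) = 3*N + 6*d + 3*d*N²)
S = 13928/3 (S = 4/3 + (⅓)*(-118)² = 4/3 + (⅓)*13924 = 4/3 + 13924/3 = 13928/3 ≈ 4642.7)
X = -175724808 (X = (3*(-422) + 6*(-329) + 3*(-329)*(-422)²) - 1*15*(-3156) = (-1266 - 1974 + 3*(-329)*178084) - 15*(-3156) = (-1266 - 1974 - 175768908) + 47340 = -175772148 + 47340 = -175724808)
S + X = 13928/3 - 175724808 = -527160496/3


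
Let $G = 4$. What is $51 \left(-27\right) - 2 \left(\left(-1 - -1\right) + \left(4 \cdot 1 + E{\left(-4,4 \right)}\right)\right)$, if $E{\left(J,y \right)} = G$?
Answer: $-1393$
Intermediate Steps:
$E{\left(J,y \right)} = 4$
$51 \left(-27\right) - 2 \left(\left(-1 - -1\right) + \left(4 \cdot 1 + E{\left(-4,4 \right)}\right)\right) = 51 \left(-27\right) - 2 \left(\left(-1 - -1\right) + \left(4 \cdot 1 + 4\right)\right) = -1377 - 2 \left(\left(-1 + 1\right) + \left(4 + 4\right)\right) = -1377 - 2 \left(0 + 8\right) = -1377 - 16 = -1393$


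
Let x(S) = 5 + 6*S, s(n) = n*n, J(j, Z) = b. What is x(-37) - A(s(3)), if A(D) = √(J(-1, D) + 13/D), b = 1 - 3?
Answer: -217 - I*√5/3 ≈ -217.0 - 0.74536*I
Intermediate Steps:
b = -2
J(j, Z) = -2
s(n) = n²
A(D) = √(-2 + 13/D)
x(-37) - A(s(3)) = (5 + 6*(-37)) - √(-2 + 13/(3²)) = (5 - 222) - √(-2 + 13/9) = -217 - √(-2 + 13*(⅑)) = -217 - √(-2 + 13/9) = -217 - √(-5/9) = -217 - I*√5/3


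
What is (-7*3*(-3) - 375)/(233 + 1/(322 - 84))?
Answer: -24752/18485 ≈ -1.3390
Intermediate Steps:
(-7*3*(-3) - 375)/(233 + 1/(322 - 84)) = (-21*(-3) - 375)/(233 + 1/238) = (63 - 375)/(233 + 1/238) = -312/55455/238 = -312*238/55455 = -24752/18485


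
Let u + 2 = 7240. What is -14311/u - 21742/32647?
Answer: -56779983/21481726 ≈ -2.6432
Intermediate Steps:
u = 7238 (u = -2 + 7240 = 7238)
-14311/u - 21742/32647 = -14311/7238 - 21742/32647 = -14311*1/7238 - 21742*1/32647 = -1301/658 - 21742/32647 = -56779983/21481726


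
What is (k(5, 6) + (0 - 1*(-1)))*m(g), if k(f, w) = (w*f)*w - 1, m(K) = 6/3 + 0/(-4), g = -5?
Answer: 360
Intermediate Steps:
m(K) = 2 (m(K) = 6*(⅓) + 0*(-¼) = 2 + 0 = 2)
k(f, w) = -1 + f*w² (k(f, w) = (f*w)*w - 1 = f*w² - 1 = -1 + f*w²)
(k(5, 6) + (0 - 1*(-1)))*m(g) = ((-1 + 5*6²) + (0 - 1*(-1)))*2 = ((-1 + 5*36) + (0 + 1))*2 = ((-1 + 180) + 1)*2 = (179 + 1)*2 = 180*2 = 360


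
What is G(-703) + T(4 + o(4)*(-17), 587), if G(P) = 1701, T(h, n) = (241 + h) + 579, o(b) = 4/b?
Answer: 2508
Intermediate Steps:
T(h, n) = 820 + h
G(-703) + T(4 + o(4)*(-17), 587) = 1701 + (820 + (4 + (4/4)*(-17))) = 1701 + (820 + (4 + (4*(¼))*(-17))) = 1701 + (820 + (4 + 1*(-17))) = 1701 + (820 + (4 - 17)) = 1701 + (820 - 13) = 1701 + 807 = 2508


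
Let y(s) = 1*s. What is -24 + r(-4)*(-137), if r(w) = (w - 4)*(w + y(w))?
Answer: -8792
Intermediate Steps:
y(s) = s
r(w) = 2*w*(-4 + w) (r(w) = (w - 4)*(w + w) = (-4 + w)*(2*w) = 2*w*(-4 + w))
-24 + r(-4)*(-137) = -24 + (2*(-4)*(-4 - 4))*(-137) = -24 + (2*(-4)*(-8))*(-137) = -24 + 64*(-137) = -24 - 8768 = -8792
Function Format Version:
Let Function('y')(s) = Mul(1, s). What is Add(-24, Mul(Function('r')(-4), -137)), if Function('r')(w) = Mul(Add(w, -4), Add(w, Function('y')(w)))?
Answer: -8792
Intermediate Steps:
Function('y')(s) = s
Function('r')(w) = Mul(2, w, Add(-4, w)) (Function('r')(w) = Mul(Add(w, -4), Add(w, w)) = Mul(Add(-4, w), Mul(2, w)) = Mul(2, w, Add(-4, w)))
Add(-24, Mul(Function('r')(-4), -137)) = Add(-24, Mul(Mul(2, -4, Add(-4, -4)), -137)) = Add(-24, Mul(Mul(2, -4, -8), -137)) = Add(-24, Mul(64, -137)) = Add(-24, -8768) = -8792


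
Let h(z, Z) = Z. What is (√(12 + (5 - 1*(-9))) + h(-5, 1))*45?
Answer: 45 + 45*√26 ≈ 274.46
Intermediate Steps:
(√(12 + (5 - 1*(-9))) + h(-5, 1))*45 = (√(12 + (5 - 1*(-9))) + 1)*45 = (√(12 + (5 + 9)) + 1)*45 = (√(12 + 14) + 1)*45 = (√26 + 1)*45 = (1 + √26)*45 = 45 + 45*√26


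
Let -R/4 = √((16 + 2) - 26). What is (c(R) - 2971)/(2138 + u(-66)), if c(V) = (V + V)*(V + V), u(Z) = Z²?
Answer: -3483/6494 ≈ -0.53634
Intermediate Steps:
R = -8*I*√2 (R = -4*√((16 + 2) - 26) = -4*√(18 - 26) = -8*I*√2 ≈ -11.314*I)
c(V) = 4*V² (c(V) = (2*V)*(2*V) = 4*V²)
(c(R) - 2971)/(2138 + u(-66)) = (4*(-8*I*√2)² - 2971)/(2138 + (-66)²) = (4*(-128) - 2971)/(2138 + 4356) = (-512 - 2971)/6494 = -3483*1/6494 = -3483/6494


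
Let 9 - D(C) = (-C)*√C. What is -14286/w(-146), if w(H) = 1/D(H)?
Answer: -128574 + 2085756*I*√146 ≈ -1.2857e+5 + 2.5202e+7*I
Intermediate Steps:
D(C) = 9 + C^(3/2) (D(C) = 9 - (-C)*√C = 9 - (-1)*C^(3/2) = 9 + C^(3/2))
w(H) = 1/(9 + H^(3/2))
-14286/w(-146) = -(128574 - 2085756*I*√146) = -14286*(9 - 146*I*√146) = -128574 + 2085756*I*√146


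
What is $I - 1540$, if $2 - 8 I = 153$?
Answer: $- \frac{12471}{8} \approx -1558.9$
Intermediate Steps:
$I = - \frac{151}{8}$ ($I = \frac{1}{4} - \frac{153}{8} = - \frac{151}{8} \approx -18.875$)
$I - 1540 = - \frac{151}{8} - 1540 = - \frac{12471}{8}$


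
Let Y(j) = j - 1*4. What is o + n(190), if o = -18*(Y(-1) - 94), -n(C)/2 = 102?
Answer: 1578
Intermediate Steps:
n(C) = -204 (n(C) = -2*102 = -204)
Y(j) = -4 + j (Y(j) = j - 4 = -4 + j)
o = 1782 (o = -18*((-4 - 1) - 94) = -18*(-5 - 94) = -18*(-99) = 1782)
o + n(190) = 1782 - 204 = 1578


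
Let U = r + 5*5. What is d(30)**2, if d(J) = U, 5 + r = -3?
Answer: 289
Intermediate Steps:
r = -8 (r = -5 - 3 = -8)
U = 17 (U = -8 + 5*5 = -8 + 25 = 17)
d(J) = 17
d(30)**2 = 17**2 = 289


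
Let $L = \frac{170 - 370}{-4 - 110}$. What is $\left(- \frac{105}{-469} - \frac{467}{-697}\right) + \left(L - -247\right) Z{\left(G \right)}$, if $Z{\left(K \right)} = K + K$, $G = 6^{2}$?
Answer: $\frac{15892276040}{887281} \approx 17911.0$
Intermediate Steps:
$G = 36$
$L = \frac{100}{57}$ ($L = - \frac{200}{-114} = \left(-200\right) \left(- \frac{1}{114}\right) = \frac{100}{57} \approx 1.7544$)
$Z{\left(K \right)} = 2 K$
$\left(- \frac{105}{-469} - \frac{467}{-697}\right) + \left(L - -247\right) Z{\left(G \right)} = \left(- \frac{105}{-469} - \frac{467}{-697}\right) + \left(\frac{100}{57} - -247\right) 2 \cdot 36 = \left(\left(-105\right) \left(- \frac{1}{469}\right) - - \frac{467}{697}\right) + \left(\frac{100}{57} + 247\right) 72 = \left(\frac{15}{67} + \frac{467}{697}\right) + \frac{14179}{57} \cdot 72 = \frac{41744}{46699} + \frac{340296}{19} = \frac{15892276040}{887281}$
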